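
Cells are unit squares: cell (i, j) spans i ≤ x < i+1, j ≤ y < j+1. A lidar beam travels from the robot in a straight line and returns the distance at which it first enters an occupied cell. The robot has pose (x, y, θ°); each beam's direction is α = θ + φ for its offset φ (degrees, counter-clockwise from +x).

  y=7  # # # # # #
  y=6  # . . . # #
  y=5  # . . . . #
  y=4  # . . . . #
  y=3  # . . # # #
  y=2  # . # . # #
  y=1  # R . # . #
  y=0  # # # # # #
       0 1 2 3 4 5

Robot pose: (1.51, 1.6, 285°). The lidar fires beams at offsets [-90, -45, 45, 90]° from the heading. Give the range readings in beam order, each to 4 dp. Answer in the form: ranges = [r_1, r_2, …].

ranges = [0.5280, 0.6928, 1.2000, 1.5426]

beam 1: φ=-90°, α=195°
  cosα=-0.9659 sinα=-0.2588 | (1,1) | tMaxX 0.5280 tMaxY 2.3182 | tΔX 1.0353 tΔY 3.8637
    t=0.5280 [x] (0,1) — stop
  → r_1 = 0.5280
beam 2: φ=-45°, α=240°
  cosα=-0.5000 sinα=-0.8660 | (1,1) | tMaxX 1.0200 tMaxY 0.6928 | tΔX 2.0000 tΔY 1.1547
    t=0.6928 [y] (1,0) — stop
  → r_2 = 0.6928
beam 3: φ=45°, α=330°
  cosα=0.8660 sinα=-0.5000 | (1,1) | tMaxX 0.5658 tMaxY 1.2000 | tΔX 1.1547 tΔY 2.0000
    t=0.5658 [x] (2,1)
    t=1.2000 [y] (2,0) — stop
  → r_3 = 1.2000
beam 4: φ=90°, α=15°
  cosα=0.9659 sinα=0.2588 | (1,1) | tMaxX 0.5073 tMaxY 1.5455 | tΔX 1.0353 tΔY 3.8637
    t=0.5073 [x] (2,1)
    t=1.5426 [x] (3,1) — stop
  → r_4 = 1.5426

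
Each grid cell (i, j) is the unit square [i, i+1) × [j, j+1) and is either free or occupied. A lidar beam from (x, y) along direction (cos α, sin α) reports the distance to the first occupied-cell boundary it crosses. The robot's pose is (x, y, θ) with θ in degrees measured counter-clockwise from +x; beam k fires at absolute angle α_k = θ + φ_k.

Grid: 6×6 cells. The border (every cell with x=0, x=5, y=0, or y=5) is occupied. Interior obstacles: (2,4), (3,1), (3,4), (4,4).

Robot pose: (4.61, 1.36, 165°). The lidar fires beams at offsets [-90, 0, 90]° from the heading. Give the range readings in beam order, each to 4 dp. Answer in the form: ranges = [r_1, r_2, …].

beam 1: φ=-90°, α=75°
  cosα=0.2588 sinα=0.9659 | (4,1) | tMaxX 1.5068 tMaxY 0.6626 | tΔX 3.8637 tΔY 1.0353
    t=0.6626 [y] (4,2)
    t=1.5068 [x] (5,2) — stop
  → r_1 = 1.5068
beam 2: φ=0°, α=165°
  cosα=-0.9659 sinα=0.2588 | (4,1) | tMaxX 0.6315 tMaxY 2.4728 | tΔX 1.0353 tΔY 3.8637
    t=0.6315 [x] (3,1) — stop
  → r_2 = 0.6315
beam 3: φ=90°, α=255°
  cosα=-0.2588 sinα=-0.9659 | (4,1) | tMaxX 2.3569 tMaxY 0.3727 | tΔX 3.8637 tΔY 1.0353
    t=0.3727 [y] (4,0) — stop
  → r_3 = 0.3727

ranges = [1.5068, 0.6315, 0.3727]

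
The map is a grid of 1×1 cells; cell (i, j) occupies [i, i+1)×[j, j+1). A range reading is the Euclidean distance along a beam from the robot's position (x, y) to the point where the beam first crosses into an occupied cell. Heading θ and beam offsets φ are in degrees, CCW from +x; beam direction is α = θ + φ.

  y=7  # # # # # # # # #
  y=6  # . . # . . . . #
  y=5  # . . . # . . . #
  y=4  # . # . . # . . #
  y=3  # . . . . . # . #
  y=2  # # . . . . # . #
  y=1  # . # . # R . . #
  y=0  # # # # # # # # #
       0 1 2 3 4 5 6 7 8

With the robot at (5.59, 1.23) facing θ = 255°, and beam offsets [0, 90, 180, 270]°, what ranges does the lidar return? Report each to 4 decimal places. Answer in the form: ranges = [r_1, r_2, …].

beam 1: φ=0°, α=255°
  d=(-0.2588,-0.9659)  start (5,1)  tX=2.2796 tY=0.2381  stride 1/|dx|=3.8637 1/|dy|=1.0353
    cross y-line → (5,0), t=0.2381 (wall)
  → r_1 = 0.2381
beam 2: φ=90°, α=345°
  d=(0.9659,-0.2588)  start (5,1)  tX=0.4245 tY=0.8887  stride 1/|dx|=1.0353 1/|dy|=3.8637
    cross x-line → (6,1), t=0.4245
    cross y-line → (6,0), t=0.8887 (wall)
  → r_2 = 0.8887
beam 3: φ=180°, α=75°
  d=(0.2588,0.9659)  start (5,1)  tX=1.5841 tY=0.7972  stride 1/|dx|=3.8637 1/|dy|=1.0353
    cross y-line → (5,2), t=0.7972
    cross x-line → (6,2), t=1.5841 (wall)
  → r_3 = 1.5841
beam 4: φ=270°, α=165°
  d=(-0.9659,0.2588)  start (5,1)  tX=0.6108 tY=2.9751  stride 1/|dx|=1.0353 1/|dy|=3.8637
    cross x-line → (4,1), t=0.6108 (wall)
  → r_4 = 0.6108

ranges = [0.2381, 0.8887, 1.5841, 0.6108]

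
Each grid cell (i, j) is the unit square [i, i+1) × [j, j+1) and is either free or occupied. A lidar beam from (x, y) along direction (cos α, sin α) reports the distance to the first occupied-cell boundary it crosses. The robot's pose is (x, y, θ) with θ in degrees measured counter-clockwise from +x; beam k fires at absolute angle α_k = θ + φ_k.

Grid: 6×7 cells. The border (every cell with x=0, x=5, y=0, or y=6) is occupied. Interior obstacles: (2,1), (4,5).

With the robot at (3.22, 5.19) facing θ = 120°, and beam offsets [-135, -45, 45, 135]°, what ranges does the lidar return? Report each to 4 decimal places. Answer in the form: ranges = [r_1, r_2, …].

beam 1: φ=-135°, α=345°
  d=(0.9659,-0.2588)  start (3,5)  tX=0.8075 tY=0.7341  stride 1/|dx|=1.0353 1/|dy|=3.8637
    cross y-line → (3,4), t=0.7341
    cross x-line → (4,4), t=0.8075
    cross x-line → (5,4), t=1.8428 (wall)
  → r_1 = 1.8428
beam 2: φ=-45°, α=75°
  d=(0.2588,0.9659)  start (3,5)  tX=3.0137 tY=0.8386  stride 1/|dx|=3.8637 1/|dy|=1.0353
    cross y-line → (3,6), t=0.8386 (wall)
  → r_2 = 0.8386
beam 3: φ=45°, α=165°
  d=(-0.9659,0.2588)  start (3,5)  tX=0.2278 tY=3.1296  stride 1/|dx|=1.0353 1/|dy|=3.8637
    cross x-line → (2,5), t=0.2278
    cross x-line → (1,5), t=1.2630
    cross x-line → (0,5), t=2.2983 (wall)
  → r_3 = 2.2983
beam 4: φ=135°, α=255°
  d=(-0.2588,-0.9659)  start (3,5)  tX=0.8500 tY=0.1967  stride 1/|dx|=3.8637 1/|dy|=1.0353
    cross y-line → (3,4), t=0.1967
    cross x-line → (2,4), t=0.8500
    cross y-line → (2,3), t=1.2320
    cross y-line → (2,2), t=2.2673
    cross y-line → (2,1), t=3.3025 (wall)
  → r_4 = 3.3025

ranges = [1.8428, 0.8386, 2.2983, 3.3025]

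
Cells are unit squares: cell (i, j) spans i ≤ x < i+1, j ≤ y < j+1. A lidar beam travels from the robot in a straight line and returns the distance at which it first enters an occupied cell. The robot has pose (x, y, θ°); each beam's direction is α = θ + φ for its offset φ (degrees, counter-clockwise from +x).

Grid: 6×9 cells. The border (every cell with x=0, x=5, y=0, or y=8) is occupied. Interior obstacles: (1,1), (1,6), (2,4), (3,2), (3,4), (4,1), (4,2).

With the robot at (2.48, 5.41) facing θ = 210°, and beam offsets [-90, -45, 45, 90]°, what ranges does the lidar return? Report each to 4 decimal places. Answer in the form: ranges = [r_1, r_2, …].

ranges = [0.9600, 1.5322, 0.4245, 0.4734]

beam 1: φ=-90°, α=120°
  dir = (cos 120°, sin 120°) = (-0.5000, 0.8660); from cell (2,5)
  next x-line at t=0.9600, next y-line at t=0.6813; Δt_x=2.0000, Δt_y=1.1547
    y: enter (2,6) at t=0.6813
    x: enter (1,6) at t=0.9600 ← occupied
  → r_1 = 0.9600
beam 2: φ=-45°, α=165°
  dir = (cos 165°, sin 165°) = (-0.9659, 0.2588); from cell (2,5)
  next x-line at t=0.4969, next y-line at t=2.2796; Δt_x=1.0353, Δt_y=3.8637
    x: enter (1,5) at t=0.4969
    x: enter (0,5) at t=1.5322 ← occupied
  → r_2 = 1.5322
beam 3: φ=45°, α=255°
  dir = (cos 255°, sin 255°) = (-0.2588, -0.9659); from cell (2,5)
  next x-line at t=1.8546, next y-line at t=0.4245; Δt_x=3.8637, Δt_y=1.0353
    y: enter (2,4) at t=0.4245 ← occupied
  → r_3 = 0.4245
beam 4: φ=90°, α=300°
  dir = (cos 300°, sin 300°) = (0.5000, -0.8660); from cell (2,5)
  next x-line at t=1.0400, next y-line at t=0.4734; Δt_x=2.0000, Δt_y=1.1547
    y: enter (2,4) at t=0.4734 ← occupied
  → r_4 = 0.4734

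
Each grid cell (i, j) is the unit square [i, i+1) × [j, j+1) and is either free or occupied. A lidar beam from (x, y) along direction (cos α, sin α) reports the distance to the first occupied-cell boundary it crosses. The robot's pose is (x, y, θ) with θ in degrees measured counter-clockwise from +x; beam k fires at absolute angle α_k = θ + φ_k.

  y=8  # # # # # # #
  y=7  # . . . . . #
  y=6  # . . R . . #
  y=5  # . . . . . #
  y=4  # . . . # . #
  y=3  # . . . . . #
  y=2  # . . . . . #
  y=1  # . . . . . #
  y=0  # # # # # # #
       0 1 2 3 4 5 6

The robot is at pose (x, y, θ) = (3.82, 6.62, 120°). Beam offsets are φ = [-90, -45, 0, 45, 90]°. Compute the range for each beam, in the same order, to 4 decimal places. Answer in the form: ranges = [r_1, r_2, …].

ranges = [2.5172, 1.4287, 1.5935, 2.9195, 3.2563]

beam 1: φ=-90°, α=30°
  cosα=0.8660 sinα=0.5000 | (3,6) | tMaxX 0.2078 tMaxY 0.7600 | tΔX 1.1547 tΔY 2.0000
    t=0.2078 [x] (4,6)
    t=0.7600 [y] (4,7)
    t=1.3625 [x] (5,7)
    t=2.5172 [x] (6,7) — stop
  → r_1 = 2.5172
beam 2: φ=-45°, α=75°
  cosα=0.2588 sinα=0.9659 | (3,6) | tMaxX 0.6955 tMaxY 0.3934 | tΔX 3.8637 tΔY 1.0353
    t=0.3934 [y] (3,7)
    t=0.6955 [x] (4,7)
    t=1.4287 [y] (4,8) — stop
  → r_2 = 1.4287
beam 3: φ=0°, α=120°
  cosα=-0.5000 sinα=0.8660 | (3,6) | tMaxX 1.6400 tMaxY 0.4388 | tΔX 2.0000 tΔY 1.1547
    t=0.4388 [y] (3,7)
    t=1.5935 [y] (3,8) — stop
  → r_3 = 1.5935
beam 4: φ=45°, α=165°
  cosα=-0.9659 sinα=0.2588 | (3,6) | tMaxX 0.8489 tMaxY 1.4682 | tΔX 1.0353 tΔY 3.8637
    t=0.8489 [x] (2,6)
    t=1.4682 [y] (2,7)
    t=1.8842 [x] (1,7)
    t=2.9195 [x] (0,7) — stop
  → r_4 = 2.9195
beam 5: φ=90°, α=210°
  cosα=-0.8660 sinα=-0.5000 | (3,6) | tMaxX 0.9469 tMaxY 1.2400 | tΔX 1.1547 tΔY 2.0000
    t=0.9469 [x] (2,6)
    t=1.2400 [y] (2,5)
    t=2.1016 [x] (1,5)
    t=3.2400 [y] (1,4)
    t=3.2563 [x] (0,4) — stop
  → r_5 = 3.2563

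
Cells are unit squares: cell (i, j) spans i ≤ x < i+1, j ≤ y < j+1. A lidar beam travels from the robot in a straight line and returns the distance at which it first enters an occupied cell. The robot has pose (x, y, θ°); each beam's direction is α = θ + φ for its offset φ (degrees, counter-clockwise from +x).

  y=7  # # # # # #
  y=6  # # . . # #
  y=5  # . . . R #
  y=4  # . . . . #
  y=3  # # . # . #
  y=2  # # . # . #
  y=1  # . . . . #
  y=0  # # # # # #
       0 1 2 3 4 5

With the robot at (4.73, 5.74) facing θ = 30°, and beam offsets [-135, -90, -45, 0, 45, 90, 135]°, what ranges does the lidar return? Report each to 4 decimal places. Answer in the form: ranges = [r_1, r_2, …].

ranges = [2.8205, 0.5400, 0.2795, 0.3118, 0.2692, 0.3002, 2.8263]

beam 1: φ=-135°, α=255°
  d=(-0.2588,-0.9659)  start (4,5)  tX=2.8205 tY=0.7661  stride 1/|dx|=3.8637 1/|dy|=1.0353
    cross y-line → (4,4), t=0.7661
    cross y-line → (4,3), t=1.8014
    cross x-line → (3,3), t=2.8205 (wall)
  → r_1 = 2.8205
beam 2: φ=-90°, α=300°
  d=(0.5000,-0.8660)  start (4,5)  tX=0.5400 tY=0.8545  stride 1/|dx|=2.0000 1/|dy|=1.1547
    cross x-line → (5,5), t=0.5400 (wall)
  → r_2 = 0.5400
beam 3: φ=-45°, α=345°
  d=(0.9659,-0.2588)  start (4,5)  tX=0.2795 tY=2.8591  stride 1/|dx|=1.0353 1/|dy|=3.8637
    cross x-line → (5,5), t=0.2795 (wall)
  → r_3 = 0.2795
beam 4: φ=0°, α=30°
  d=(0.8660,0.5000)  start (4,5)  tX=0.3118 tY=0.5200  stride 1/|dx|=1.1547 1/|dy|=2.0000
    cross x-line → (5,5), t=0.3118 (wall)
  → r_4 = 0.3118
beam 5: φ=45°, α=75°
  d=(0.2588,0.9659)  start (4,5)  tX=1.0432 tY=0.2692  stride 1/|dx|=3.8637 1/|dy|=1.0353
    cross y-line → (4,6), t=0.2692 (wall)
  → r_5 = 0.2692
beam 6: φ=90°, α=120°
  d=(-0.5000,0.8660)  start (4,5)  tX=1.4600 tY=0.3002  stride 1/|dx|=2.0000 1/|dy|=1.1547
    cross y-line → (4,6), t=0.3002 (wall)
  → r_6 = 0.3002
beam 7: φ=135°, α=165°
  d=(-0.9659,0.2588)  start (4,5)  tX=0.7558 tY=1.0046  stride 1/|dx|=1.0353 1/|dy|=3.8637
    cross x-line → (3,5), t=0.7558
    cross y-line → (3,6), t=1.0046
    cross x-line → (2,6), t=1.7910
    cross x-line → (1,6), t=2.8263 (wall)
  → r_7 = 2.8263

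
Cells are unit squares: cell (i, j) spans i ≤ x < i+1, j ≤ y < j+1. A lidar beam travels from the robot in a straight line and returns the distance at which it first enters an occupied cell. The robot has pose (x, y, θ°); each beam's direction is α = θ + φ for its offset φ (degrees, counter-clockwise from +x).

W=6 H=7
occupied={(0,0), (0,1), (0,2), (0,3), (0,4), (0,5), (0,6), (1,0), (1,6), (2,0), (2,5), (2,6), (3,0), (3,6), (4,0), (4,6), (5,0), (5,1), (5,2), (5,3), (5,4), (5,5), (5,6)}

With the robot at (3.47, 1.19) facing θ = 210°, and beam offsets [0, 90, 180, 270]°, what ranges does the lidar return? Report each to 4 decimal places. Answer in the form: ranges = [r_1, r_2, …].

beam 1: φ=0°, α=210°
  direction (-0.8660, -0.5000); cell (3,1); t to first gridline: x 0.5427, y 0.3800 (then +1.1547 / +2.0000)
    (3,0) via y @ 0.3800  # hit
  → r_1 = 0.3800
beam 2: φ=90°, α=300°
  direction (0.5000, -0.8660); cell (3,1); t to first gridline: x 1.0600, y 0.2194 (then +2.0000 / +1.1547)
    (3,0) via y @ 0.2194  # hit
  → r_2 = 0.2194
beam 3: φ=180°, α=30°
  direction (0.8660, 0.5000); cell (3,1); t to first gridline: x 0.6120, y 1.6200 (then +1.1547 / +2.0000)
    (4,1) via x @ 0.6120
    (4,2) via y @ 1.6200
    (5,2) via x @ 1.7667  # hit
  → r_3 = 1.7667
beam 4: φ=270°, α=120°
  direction (-0.5000, 0.8660); cell (3,1); t to first gridline: x 0.9400, y 0.9353 (then +2.0000 / +1.1547)
    (3,2) via y @ 0.9353
    (2,2) via x @ 0.9400
    (2,3) via y @ 2.0900
    (1,3) via x @ 2.9400
    (1,4) via y @ 3.2447
    (1,5) via y @ 4.3994
    (0,5) via x @ 4.9400  # hit
  → r_4 = 4.9400

ranges = [0.3800, 0.2194, 1.7667, 4.9400]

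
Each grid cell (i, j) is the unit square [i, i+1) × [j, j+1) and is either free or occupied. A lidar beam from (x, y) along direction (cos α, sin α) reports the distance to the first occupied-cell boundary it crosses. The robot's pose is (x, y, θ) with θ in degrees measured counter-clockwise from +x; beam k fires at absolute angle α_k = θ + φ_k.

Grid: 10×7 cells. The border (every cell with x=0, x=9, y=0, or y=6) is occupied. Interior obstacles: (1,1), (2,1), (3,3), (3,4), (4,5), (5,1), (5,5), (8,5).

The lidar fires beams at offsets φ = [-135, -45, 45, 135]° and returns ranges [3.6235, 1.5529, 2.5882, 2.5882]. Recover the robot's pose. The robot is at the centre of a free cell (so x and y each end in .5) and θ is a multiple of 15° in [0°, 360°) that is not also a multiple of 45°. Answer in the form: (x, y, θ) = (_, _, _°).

(x, y, θ) = (6.5, 2.5, 330°)

Candidates: 32 free-cell centres × 16 headings = 512 poses. Raycast each; keep the one whose scan matches to 4 dp.
  (8.5, 4.5, 150°): beam 1 = 0.5176 ≠ 3.6235 ✗
  (8.5, 2.5, 60°): beam 1 = 1.5529 ≠ 3.6235 ✗
  (4.5, 4.5, 120°): beam 1 = 4.6587 ≠ 3.6235 ✗
  (5.5, 3.5, 60°): beam 1 = 1.5529 ≠ 3.6235 ✗
  (6.5, 1.5, 195°): beam 1 = 4.0415 ≠ 3.6235 ✗
  …
  (6.5, 2.5, 330°): r_1=3.6235, r_2=1.5529, r_3=2.5882, r_4=2.5882 — all match ✓
Unique over the lattice → pose = (6.5, 2.5, 330°).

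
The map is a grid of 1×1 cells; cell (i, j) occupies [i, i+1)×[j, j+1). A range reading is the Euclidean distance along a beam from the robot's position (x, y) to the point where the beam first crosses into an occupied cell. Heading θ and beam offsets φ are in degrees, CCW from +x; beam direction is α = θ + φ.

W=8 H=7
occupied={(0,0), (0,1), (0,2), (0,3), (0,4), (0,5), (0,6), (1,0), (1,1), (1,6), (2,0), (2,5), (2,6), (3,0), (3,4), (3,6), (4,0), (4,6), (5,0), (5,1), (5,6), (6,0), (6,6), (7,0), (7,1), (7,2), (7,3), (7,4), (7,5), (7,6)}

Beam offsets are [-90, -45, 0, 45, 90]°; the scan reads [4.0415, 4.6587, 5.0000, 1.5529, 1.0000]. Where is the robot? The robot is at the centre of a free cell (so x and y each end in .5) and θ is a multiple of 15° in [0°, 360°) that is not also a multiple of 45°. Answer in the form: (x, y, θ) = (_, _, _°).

The pose lattice has 26·16 = 416 candidates. Test each by forward raycasting.
  (4.5, 5.5, 75°): beam 1 = 2.5882 ≠ 4.0415 ✗
  (3.5, 2.5, 165°): beam 1 = 1.5529 ≠ 4.0415 ✗
  (2.5, 1.5, 255°): beam 1 = 0.5176 ≠ 4.0415 ✗
  (3.5, 2.5, 300°): beam 1 = 1.7321 ≠ 4.0415 ✗
  …
  (3.5, 1.5, 120°): r_1=4.0415, r_2=4.6587, r_3=5.0000, r_4=1.5529, r_5=1.0000 — all match ✓
Unique over the lattice → pose = (3.5, 1.5, 120°).

(x, y, θ) = (3.5, 1.5, 120°)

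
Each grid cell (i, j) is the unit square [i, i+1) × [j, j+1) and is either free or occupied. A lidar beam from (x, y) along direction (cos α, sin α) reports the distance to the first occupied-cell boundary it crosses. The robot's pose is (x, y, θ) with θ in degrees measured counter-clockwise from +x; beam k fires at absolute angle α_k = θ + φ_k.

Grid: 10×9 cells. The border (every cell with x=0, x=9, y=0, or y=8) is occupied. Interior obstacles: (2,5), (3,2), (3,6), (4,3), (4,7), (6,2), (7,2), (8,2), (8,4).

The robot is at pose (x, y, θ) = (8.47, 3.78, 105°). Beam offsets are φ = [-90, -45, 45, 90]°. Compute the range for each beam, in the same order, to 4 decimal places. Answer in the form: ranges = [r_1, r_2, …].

beam 1: φ=-90°, α=15°
  d=(0.9659,0.2588)  start (8,3)  tX=0.5487 tY=0.8500  stride 1/|dx|=1.0353 1/|dy|=3.8637
    cross x-line → (9,3), t=0.5487 (wall)
  → r_1 = 0.5487
beam 2: φ=-45°, α=60°
  d=(0.5000,0.8660)  start (8,3)  tX=1.0600 tY=0.2540  stride 1/|dx|=2.0000 1/|dy|=1.1547
    cross y-line → (8,4), t=0.2540 (wall)
  → r_2 = 0.2540
beam 3: φ=45°, α=150°
  d=(-0.8660,0.5000)  start (8,3)  tX=0.5427 tY=0.4400  stride 1/|dx|=1.1547 1/|dy|=2.0000
    cross y-line → (8,4), t=0.4400 (wall)
  → r_3 = 0.4400
beam 4: φ=90°, α=195°
  d=(-0.9659,-0.2588)  start (8,3)  tX=0.4866 tY=3.0137  stride 1/|dx|=1.0353 1/|dy|=3.8637
    cross x-line → (7,3), t=0.4866
    cross x-line → (6,3), t=1.5219
    cross x-line → (5,3), t=2.5571
    cross y-line → (5,2), t=3.0137
    cross x-line → (4,2), t=3.5924
    cross x-line → (3,2), t=4.6277 (wall)
  → r_4 = 4.6277

ranges = [0.5487, 0.2540, 0.4400, 4.6277]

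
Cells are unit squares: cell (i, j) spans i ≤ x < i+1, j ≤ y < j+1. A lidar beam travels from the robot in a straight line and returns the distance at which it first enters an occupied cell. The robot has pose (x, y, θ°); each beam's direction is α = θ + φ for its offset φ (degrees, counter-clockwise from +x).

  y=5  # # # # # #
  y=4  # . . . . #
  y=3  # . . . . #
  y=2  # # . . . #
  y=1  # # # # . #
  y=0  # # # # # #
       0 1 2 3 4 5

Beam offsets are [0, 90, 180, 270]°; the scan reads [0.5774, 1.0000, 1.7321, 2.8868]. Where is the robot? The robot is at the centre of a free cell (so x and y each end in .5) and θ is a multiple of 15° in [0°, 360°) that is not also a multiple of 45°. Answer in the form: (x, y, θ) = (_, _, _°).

(x, y, θ) = (2.5, 4.5, 60°)

Candidates: 12 free-cell centres × 16 headings = 192 poses. Raycast each; keep the one whose scan matches to 4 dp.
  (4.5, 1.5, 105°): beam 1 = 3.6235 ≠ 0.5774 ✗
  (3.5, 3.5, 105°): beam 1 = 1.5529 ≠ 0.5774 ✗
  (4.5, 1.5, 300°): beam 2 = 0.5774 ≠ 1.0000 ✗
  (3.5, 4.5, 120°): beam 2 = 2.8868 ≠ 1.0000 ✗
  (1.5, 3.5, 165°): beam 1 = 0.5176 ≠ 0.5774 ✗
  …
  (2.5, 4.5, 60°): r_1=0.5774, r_2=1.0000, r_3=1.7321, r_4=2.8868 — all match ✓
Only this pose fits every beam.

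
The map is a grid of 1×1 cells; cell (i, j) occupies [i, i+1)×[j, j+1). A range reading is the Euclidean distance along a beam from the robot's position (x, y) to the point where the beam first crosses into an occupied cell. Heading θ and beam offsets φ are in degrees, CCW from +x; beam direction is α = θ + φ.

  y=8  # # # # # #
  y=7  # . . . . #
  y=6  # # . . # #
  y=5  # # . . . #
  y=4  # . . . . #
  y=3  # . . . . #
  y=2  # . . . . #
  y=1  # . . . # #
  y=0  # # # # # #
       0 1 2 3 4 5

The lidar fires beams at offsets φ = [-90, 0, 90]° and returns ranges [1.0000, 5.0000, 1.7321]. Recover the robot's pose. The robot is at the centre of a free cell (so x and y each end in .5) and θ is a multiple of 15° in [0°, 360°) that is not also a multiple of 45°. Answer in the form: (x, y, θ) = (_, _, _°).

Candidates: 24 free-cell centres × 16 headings = 384 poses. Raycast each; keep the one whose scan matches to 4 dp.
  (3.5, 6.5, 60°): beam 1 = 0.5774 ≠ 1.0000 ✗
  (2.5, 5.5, 240°): beam 1 = 0.5774 ≠ 1.0000 ✗
  (4.5, 4.5, 120°): beam 1 = 0.5774 ≠ 1.0000 ✗
  …
  (2.5, 1.5, 60°): r_1=1.0000, r_2=5.0000, r_3=1.7321 — all match ✓
Only this pose fits every beam.

(x, y, θ) = (2.5, 1.5, 60°)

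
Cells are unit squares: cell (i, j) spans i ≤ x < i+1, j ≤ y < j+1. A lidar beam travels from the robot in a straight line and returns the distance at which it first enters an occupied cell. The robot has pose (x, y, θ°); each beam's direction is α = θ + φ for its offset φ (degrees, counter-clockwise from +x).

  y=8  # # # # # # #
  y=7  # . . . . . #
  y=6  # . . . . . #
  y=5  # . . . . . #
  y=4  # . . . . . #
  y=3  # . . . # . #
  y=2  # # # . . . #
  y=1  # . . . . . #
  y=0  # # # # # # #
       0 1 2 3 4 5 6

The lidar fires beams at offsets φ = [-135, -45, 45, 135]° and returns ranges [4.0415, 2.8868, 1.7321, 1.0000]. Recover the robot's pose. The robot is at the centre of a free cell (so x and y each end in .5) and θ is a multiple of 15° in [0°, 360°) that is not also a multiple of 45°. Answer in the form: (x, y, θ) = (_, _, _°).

(x, y, θ) = (3.5, 4.5, 195°)

Enumerate (i+0.5, j+0.5, θ) over the 32 free cells and 16 admissible headings. For each, cast all 4 beams and compare to the given ranges.
  (1.5, 5.5, 255°): beam 1 = 1.0000 ≠ 4.0415 ✗
  (1.5, 1.5, 330°): beam 1 = 0.5176 ≠ 4.0415 ✗
  (5.5, 7.5, 345°): beam 1 = 5.1962 ≠ 4.0415 ✗
  (5.5, 7.5, 300°): beam 1 = 1.9319 ≠ 4.0415 ✗
  …
  (3.5, 4.5, 195°): r_1=4.0415, r_2=2.8868, r_3=1.7321, r_4=1.0000 — all match ✓
No second candidate reproduces the full scan.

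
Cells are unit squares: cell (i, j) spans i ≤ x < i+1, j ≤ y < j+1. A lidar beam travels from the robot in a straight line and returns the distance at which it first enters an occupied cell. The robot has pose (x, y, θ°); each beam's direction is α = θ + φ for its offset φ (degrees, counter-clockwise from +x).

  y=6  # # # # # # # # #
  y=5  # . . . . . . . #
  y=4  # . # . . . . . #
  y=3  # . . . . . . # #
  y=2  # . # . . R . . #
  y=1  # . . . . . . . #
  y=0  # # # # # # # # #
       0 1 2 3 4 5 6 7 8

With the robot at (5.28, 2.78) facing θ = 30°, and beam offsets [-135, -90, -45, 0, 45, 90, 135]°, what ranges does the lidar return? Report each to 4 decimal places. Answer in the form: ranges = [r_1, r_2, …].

ranges = [1.8428, 2.0554, 2.8160, 1.9861, 3.3336, 3.7181, 4.4310]

beam 1: φ=-135°, α=255°
  direction (-0.2588, -0.9659); cell (5,2); t to first gridline: x 1.0818, y 0.8075 (then +3.8637 / +1.0353)
    (5,1) via y @ 0.8075
    (4,1) via x @ 1.0818
    (4,0) via y @ 1.8428  # hit
  → r_1 = 1.8428
beam 2: φ=-90°, α=300°
  direction (0.5000, -0.8660); cell (5,2); t to first gridline: x 1.4400, y 0.9007 (then +2.0000 / +1.1547)
    (5,1) via y @ 0.9007
    (6,1) via x @ 1.4400
    (6,0) via y @ 2.0554  # hit
  → r_2 = 2.0554
beam 3: φ=-45°, α=345°
  direction (0.9659, -0.2588); cell (5,2); t to first gridline: x 0.7454, y 3.0137 (then +1.0353 / +3.8637)
    (6,2) via x @ 0.7454
    (7,2) via x @ 1.7807
    (8,2) via x @ 2.8160  # hit
  → r_3 = 2.8160
beam 4: φ=0°, α=30°
  direction (0.8660, 0.5000); cell (5,2); t to first gridline: x 0.8314, y 0.4400 (then +1.1547 / +2.0000)
    (5,3) via y @ 0.4400
    (6,3) via x @ 0.8314
    (7,3) via x @ 1.9861  # hit
  → r_4 = 1.9861
beam 5: φ=45°, α=75°
  direction (0.2588, 0.9659); cell (5,2); t to first gridline: x 2.7819, y 0.2278 (then +3.8637 / +1.0353)
    (5,3) via y @ 0.2278
    (5,4) via y @ 1.2630
    (5,5) via y @ 2.2983
    (6,5) via x @ 2.7819
    (6,6) via y @ 3.3336  # hit
  → r_5 = 3.3336
beam 6: φ=90°, α=120°
  direction (-0.5000, 0.8660); cell (5,2); t to first gridline: x 0.5600, y 0.2540 (then +2.0000 / +1.1547)
    (5,3) via y @ 0.2540
    (4,3) via x @ 0.5600
    (4,4) via y @ 1.4087
    (3,4) via x @ 2.5600
    (3,5) via y @ 2.5634
    (3,6) via y @ 3.7181  # hit
  → r_6 = 3.7181
beam 7: φ=135°, α=165°
  direction (-0.9659, 0.2588); cell (5,2); t to first gridline: x 0.2899, y 0.8500 (then +1.0353 / +3.8637)
    (4,2) via x @ 0.2899
    (4,3) via y @ 0.8500
    (3,3) via x @ 1.3252
    (2,3) via x @ 2.3604
    (1,3) via x @ 3.3957
    (0,3) via x @ 4.4310  # hit
  → r_7 = 4.4310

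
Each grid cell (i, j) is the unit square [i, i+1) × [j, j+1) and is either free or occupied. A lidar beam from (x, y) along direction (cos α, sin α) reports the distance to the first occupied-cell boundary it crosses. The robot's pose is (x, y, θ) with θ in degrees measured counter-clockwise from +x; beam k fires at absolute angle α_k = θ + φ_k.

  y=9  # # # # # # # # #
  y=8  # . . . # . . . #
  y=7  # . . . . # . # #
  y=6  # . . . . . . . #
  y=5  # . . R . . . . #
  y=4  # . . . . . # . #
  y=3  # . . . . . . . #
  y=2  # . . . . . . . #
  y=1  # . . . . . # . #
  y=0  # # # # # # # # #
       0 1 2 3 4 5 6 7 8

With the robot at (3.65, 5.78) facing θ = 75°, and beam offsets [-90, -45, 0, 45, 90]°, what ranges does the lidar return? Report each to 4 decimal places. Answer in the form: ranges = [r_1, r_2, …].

beam 1: φ=-90°, α=345°
  cosα=0.9659 sinα=-0.2588 | (3,5) | tMaxX 0.3623 tMaxY 3.0137 | tΔX 1.0353 tΔY 3.8637
    t=0.3623 [x] (4,5)
    t=1.3976 [x] (5,5)
    t=2.4329 [x] (6,5)
    t=3.0137 [y] (6,4) — stop
  → r_1 = 3.0137
beam 2: φ=-45°, α=30°
  cosα=0.8660 sinα=0.5000 | (3,5) | tMaxX 0.4041 tMaxY 0.4400 | tΔX 1.1547 tΔY 2.0000
    t=0.4041 [x] (4,5)
    t=0.4400 [y] (4,6)
    t=1.5588 [x] (5,6)
    t=2.4400 [y] (5,7) — stop
  → r_2 = 2.4400
beam 3: φ=0°, α=75°
  cosα=0.2588 sinα=0.9659 | (3,5) | tMaxX 1.3523 tMaxY 0.2278 | tΔX 3.8637 tΔY 1.0353
    t=0.2278 [y] (3,6)
    t=1.2630 [y] (3,7)
    t=1.3523 [x] (4,7)
    t=2.2983 [y] (4,8) — stop
  → r_3 = 2.2983
beam 4: φ=45°, α=120°
  cosα=-0.5000 sinα=0.8660 | (3,5) | tMaxX 1.3000 tMaxY 0.2540 | tΔX 2.0000 tΔY 1.1547
    t=0.2540 [y] (3,6)
    t=1.3000 [x] (2,6)
    t=1.4087 [y] (2,7)
    t=2.5634 [y] (2,8)
    t=3.3000 [x] (1,8)
    t=3.7181 [y] (1,9) — stop
  → r_4 = 3.7181
beam 5: φ=90°, α=165°
  cosα=-0.9659 sinα=0.2588 | (3,5) | tMaxX 0.6729 tMaxY 0.8500 | tΔX 1.0353 tΔY 3.8637
    t=0.6729 [x] (2,5)
    t=0.8500 [y] (2,6)
    t=1.7082 [x] (1,6)
    t=2.7435 [x] (0,6) — stop
  → r_5 = 2.7435

ranges = [3.0137, 2.4400, 2.2983, 3.7181, 2.7435]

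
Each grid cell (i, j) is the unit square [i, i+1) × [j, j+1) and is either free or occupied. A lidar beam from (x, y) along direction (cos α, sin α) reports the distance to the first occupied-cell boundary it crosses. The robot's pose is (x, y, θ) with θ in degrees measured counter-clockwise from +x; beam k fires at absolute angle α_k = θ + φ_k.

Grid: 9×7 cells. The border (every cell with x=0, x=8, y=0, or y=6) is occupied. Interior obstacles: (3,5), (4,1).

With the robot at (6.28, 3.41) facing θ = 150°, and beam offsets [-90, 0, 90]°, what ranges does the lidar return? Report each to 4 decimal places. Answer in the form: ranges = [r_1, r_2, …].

ranges = [2.9907, 3.1800, 2.5600]

beam 1: φ=-90°, α=60°
  cosα=0.5000 sinα=0.8660 | (6,3) | tMaxX 1.4400 tMaxY 0.6813 | tΔX 2.0000 tΔY 1.1547
    t=0.6813 [y] (6,4)
    t=1.4400 [x] (7,4)
    t=1.8360 [y] (7,5)
    t=2.9907 [y] (7,6) — stop
  → r_1 = 2.9907
beam 2: φ=0°, α=150°
  cosα=-0.8660 sinα=0.5000 | (6,3) | tMaxX 0.3233 tMaxY 1.1800 | tΔX 1.1547 tΔY 2.0000
    t=0.3233 [x] (5,3)
    t=1.1800 [y] (5,4)
    t=1.4780 [x] (4,4)
    t=2.6327 [x] (3,4)
    t=3.1800 [y] (3,5) — stop
  → r_2 = 3.1800
beam 3: φ=90°, α=240°
  cosα=-0.5000 sinα=-0.8660 | (6,3) | tMaxX 0.5600 tMaxY 0.4734 | tΔX 2.0000 tΔY 1.1547
    t=0.4734 [y] (6,2)
    t=0.5600 [x] (5,2)
    t=1.6281 [y] (5,1)
    t=2.5600 [x] (4,1) — stop
  → r_3 = 2.5600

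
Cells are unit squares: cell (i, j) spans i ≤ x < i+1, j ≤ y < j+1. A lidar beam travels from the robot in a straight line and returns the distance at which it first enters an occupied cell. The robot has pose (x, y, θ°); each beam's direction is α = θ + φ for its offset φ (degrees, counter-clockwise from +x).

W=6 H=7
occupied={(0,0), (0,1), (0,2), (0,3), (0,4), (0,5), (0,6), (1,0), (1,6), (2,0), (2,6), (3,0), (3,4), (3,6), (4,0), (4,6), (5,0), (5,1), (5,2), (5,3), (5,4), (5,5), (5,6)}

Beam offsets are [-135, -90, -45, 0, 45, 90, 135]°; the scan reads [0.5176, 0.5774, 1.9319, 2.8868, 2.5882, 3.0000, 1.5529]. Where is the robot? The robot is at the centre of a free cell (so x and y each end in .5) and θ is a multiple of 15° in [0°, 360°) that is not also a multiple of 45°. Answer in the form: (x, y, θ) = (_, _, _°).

(x, y, θ) = (2.5, 1.5, 30°)

Candidates: 19 free-cell centres × 16 headings = 304 poses. Raycast each; keep the one whose scan matches to 4 dp.
  (1.5, 4.5, 105°): beam 1 = 4.0415 ≠ 0.5176 ✗
  (1.5, 3.5, 120°): beam 1 = 3.6235 ≠ 0.5176 ✗
  (2.5, 1.5, 15°): beam 1 = 0.5774 ≠ 0.5176 ✗
  (4.5, 5.5, 240°): beam 2 = 1.0000 ≠ 0.5774 ✗
  (4.5, 5.5, 285°): beam 1 = 1.0000 ≠ 0.5176 ✗
  …
  (2.5, 1.5, 30°): r_1=0.5176, r_2=0.5774, r_3=1.9319, r_4=2.8868, r_5=2.5882, r_6=3.0000, r_7=1.5529 — all match ✓
No second candidate reproduces the full scan.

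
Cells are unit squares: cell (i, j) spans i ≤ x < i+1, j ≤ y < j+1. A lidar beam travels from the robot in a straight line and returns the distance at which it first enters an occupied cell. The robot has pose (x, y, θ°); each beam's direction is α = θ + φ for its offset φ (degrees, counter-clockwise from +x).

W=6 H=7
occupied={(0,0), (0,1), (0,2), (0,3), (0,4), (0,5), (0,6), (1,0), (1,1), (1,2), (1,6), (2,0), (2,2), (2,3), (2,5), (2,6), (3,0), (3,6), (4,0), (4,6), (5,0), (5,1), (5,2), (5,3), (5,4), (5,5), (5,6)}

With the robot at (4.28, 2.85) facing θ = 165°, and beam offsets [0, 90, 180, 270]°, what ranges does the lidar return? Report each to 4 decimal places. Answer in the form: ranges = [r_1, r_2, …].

ranges = [1.3252, 1.9153, 0.7454, 2.7819]

beam 1: φ=0°, α=165°
  direction (-0.9659, 0.2588); cell (4,2); t to first gridline: x 0.2899, y 0.5796 (then +1.0353 / +3.8637)
    (3,2) via x @ 0.2899
    (3,3) via y @ 0.5796
    (2,3) via x @ 1.3252  # hit
  → r_1 = 1.3252
beam 2: φ=90°, α=255°
  direction (-0.2588, -0.9659); cell (4,2); t to first gridline: x 1.0818, y 0.8800 (then +3.8637 / +1.0353)
    (4,1) via y @ 0.8800
    (3,1) via x @ 1.0818
    (3,0) via y @ 1.9153  # hit
  → r_2 = 1.9153
beam 3: φ=180°, α=345°
  direction (0.9659, -0.2588); cell (4,2); t to first gridline: x 0.7454, y 3.2841 (then +1.0353 / +3.8637)
    (5,2) via x @ 0.7454  # hit
  → r_3 = 0.7454
beam 4: φ=270°, α=75°
  direction (0.2588, 0.9659); cell (4,2); t to first gridline: x 2.7819, y 0.1553 (then +3.8637 / +1.0353)
    (4,3) via y @ 0.1553
    (4,4) via y @ 1.1906
    (4,5) via y @ 2.2258
    (5,5) via x @ 2.7819  # hit
  → r_4 = 2.7819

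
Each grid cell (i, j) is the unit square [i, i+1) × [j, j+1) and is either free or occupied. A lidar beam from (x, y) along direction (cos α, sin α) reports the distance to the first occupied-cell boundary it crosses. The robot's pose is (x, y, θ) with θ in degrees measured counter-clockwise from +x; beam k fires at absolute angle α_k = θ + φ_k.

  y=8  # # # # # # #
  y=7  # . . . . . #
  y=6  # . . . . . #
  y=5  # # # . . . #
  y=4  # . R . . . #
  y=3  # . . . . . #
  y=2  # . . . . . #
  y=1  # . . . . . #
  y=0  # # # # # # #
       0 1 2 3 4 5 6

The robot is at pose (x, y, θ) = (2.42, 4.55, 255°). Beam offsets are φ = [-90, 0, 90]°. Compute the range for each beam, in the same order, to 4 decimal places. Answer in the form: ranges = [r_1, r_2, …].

beam 1: φ=-90°, α=165°
  direction (-0.9659, 0.2588); cell (2,4); t to first gridline: x 0.4348, y 1.7387 (then +1.0353 / +3.8637)
    (1,4) via x @ 0.4348
    (0,4) via x @ 1.4701  # hit
  → r_1 = 1.4701
beam 2: φ=0°, α=255°
  direction (-0.2588, -0.9659); cell (2,4); t to first gridline: x 1.6228, y 0.5694 (then +3.8637 / +1.0353)
    (2,3) via y @ 0.5694
    (2,2) via y @ 1.6047
    (1,2) via x @ 1.6228
    (1,1) via y @ 2.6400
    (1,0) via y @ 3.6752  # hit
  → r_2 = 3.6752
beam 3: φ=90°, α=345°
  direction (0.9659, -0.2588); cell (2,4); t to first gridline: x 0.6005, y 2.1250 (then +1.0353 / +3.8637)
    (3,4) via x @ 0.6005
    (4,4) via x @ 1.6357
    (4,3) via y @ 2.1250
    (5,3) via x @ 2.6710
    (6,3) via x @ 3.7063  # hit
  → r_3 = 3.7063

ranges = [1.4701, 3.6752, 3.7063]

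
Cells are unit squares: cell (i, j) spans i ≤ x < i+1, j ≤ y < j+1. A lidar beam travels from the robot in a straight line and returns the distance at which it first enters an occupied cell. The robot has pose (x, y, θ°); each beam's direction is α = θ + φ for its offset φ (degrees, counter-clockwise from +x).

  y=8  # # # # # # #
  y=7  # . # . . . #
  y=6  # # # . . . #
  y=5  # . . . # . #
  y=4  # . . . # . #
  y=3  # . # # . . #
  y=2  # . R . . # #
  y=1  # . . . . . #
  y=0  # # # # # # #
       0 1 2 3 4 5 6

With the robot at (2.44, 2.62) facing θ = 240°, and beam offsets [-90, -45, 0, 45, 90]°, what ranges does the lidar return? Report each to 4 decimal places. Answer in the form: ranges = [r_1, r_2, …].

beam 1: φ=-90°, α=150°
  d=(-0.8660,0.5000)  start (2,2)  tX=0.5081 tY=0.7600  stride 1/|dx|=1.1547 1/|dy|=2.0000
    cross x-line → (1,2), t=0.5081
    cross y-line → (1,3), t=0.7600
    cross x-line → (0,3), t=1.6628 (wall)
  → r_1 = 1.6628
beam 2: φ=-45°, α=195°
  d=(-0.9659,-0.2588)  start (2,2)  tX=0.4555 tY=2.3955  stride 1/|dx|=1.0353 1/|dy|=3.8637
    cross x-line → (1,2), t=0.4555
    cross x-line → (0,2), t=1.4908 (wall)
  → r_2 = 1.4908
beam 3: φ=0°, α=240°
  d=(-0.5000,-0.8660)  start (2,2)  tX=0.8800 tY=0.7159  stride 1/|dx|=2.0000 1/|dy|=1.1547
    cross y-line → (2,1), t=0.7159
    cross x-line → (1,1), t=0.8800
    cross y-line → (1,0), t=1.8706 (wall)
  → r_3 = 1.8706
beam 4: φ=45°, α=285°
  d=(0.2588,-0.9659)  start (2,2)  tX=2.1637 tY=0.6419  stride 1/|dx|=3.8637 1/|dy|=1.0353
    cross y-line → (2,1), t=0.6419
    cross y-line → (2,0), t=1.6771 (wall)
  → r_4 = 1.6771
beam 5: φ=90°, α=330°
  d=(0.8660,-0.5000)  start (2,2)  tX=0.6466 tY=1.2400  stride 1/|dx|=1.1547 1/|dy|=2.0000
    cross x-line → (3,2), t=0.6466
    cross y-line → (3,1), t=1.2400
    cross x-line → (4,1), t=1.8013
    cross x-line → (5,1), t=2.9560
    cross y-line → (5,0), t=3.2400 (wall)
  → r_5 = 3.2400

ranges = [1.6628, 1.4908, 1.8706, 1.6771, 3.2400]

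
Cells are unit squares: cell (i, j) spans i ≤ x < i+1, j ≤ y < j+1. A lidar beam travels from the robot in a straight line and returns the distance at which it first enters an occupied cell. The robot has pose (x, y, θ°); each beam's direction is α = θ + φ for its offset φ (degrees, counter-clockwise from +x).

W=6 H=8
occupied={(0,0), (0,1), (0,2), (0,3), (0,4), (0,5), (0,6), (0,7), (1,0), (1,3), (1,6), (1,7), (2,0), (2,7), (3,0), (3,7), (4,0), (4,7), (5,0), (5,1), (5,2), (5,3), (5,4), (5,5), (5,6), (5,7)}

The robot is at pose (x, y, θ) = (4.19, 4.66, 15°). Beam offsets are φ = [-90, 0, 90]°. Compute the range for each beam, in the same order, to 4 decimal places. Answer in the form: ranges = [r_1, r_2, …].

ranges = [3.1296, 0.8386, 2.4225]

beam 1: φ=-90°, α=285°
  direction (0.2588, -0.9659); cell (4,4); t to first gridline: x 3.1296, y 0.6833 (then +3.8637 / +1.0353)
    (4,3) via y @ 0.6833
    (4,2) via y @ 1.7186
    (4,1) via y @ 2.7538
    (5,1) via x @ 3.1296  # hit
  → r_1 = 3.1296
beam 2: φ=0°, α=15°
  direction (0.9659, 0.2588); cell (4,4); t to first gridline: x 0.8386, y 1.3137 (then +1.0353 / +3.8637)
    (5,4) via x @ 0.8386  # hit
  → r_2 = 0.8386
beam 3: φ=90°, α=105°
  direction (-0.2588, 0.9659); cell (4,4); t to first gridline: x 0.7341, y 0.3520 (then +3.8637 / +1.0353)
    (4,5) via y @ 0.3520
    (3,5) via x @ 0.7341
    (3,6) via y @ 1.3873
    (3,7) via y @ 2.4225  # hit
  → r_3 = 2.4225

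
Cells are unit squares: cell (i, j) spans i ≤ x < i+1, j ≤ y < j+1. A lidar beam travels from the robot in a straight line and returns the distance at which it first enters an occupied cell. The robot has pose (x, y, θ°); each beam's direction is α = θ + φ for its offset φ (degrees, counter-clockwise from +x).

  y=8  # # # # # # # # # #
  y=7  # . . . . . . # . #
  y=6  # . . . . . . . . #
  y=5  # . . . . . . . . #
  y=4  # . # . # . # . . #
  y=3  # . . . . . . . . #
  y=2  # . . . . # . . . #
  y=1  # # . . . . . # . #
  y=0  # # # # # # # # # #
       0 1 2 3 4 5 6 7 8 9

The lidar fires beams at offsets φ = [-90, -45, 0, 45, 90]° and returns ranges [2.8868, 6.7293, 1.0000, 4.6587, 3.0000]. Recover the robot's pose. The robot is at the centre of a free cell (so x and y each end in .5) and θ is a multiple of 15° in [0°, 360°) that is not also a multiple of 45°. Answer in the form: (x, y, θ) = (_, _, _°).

(x, y, θ) = (7.5, 5.5, 210°)

Enumerate (i+0.5, j+0.5, θ) over the 49 free cells and 16 admissible headings. For each, cast all 5 beams and compare to the given ranges.
  (5.5, 7.5, 15°): beam 1 = 2.5882 ≠ 2.8868 ✗
  (3.5, 1.5, 345°): beam 1 = 0.5176 ≠ 2.8868 ✗
  (3.5, 4.5, 150°): beam 1 = 4.0415 ≠ 2.8868 ✗
  (5.5, 5.5, 345°): beam 1 = 4.6587 ≠ 2.8868 ✗
  …
  (7.5, 5.5, 210°): r_1=2.8868, r_2=6.7293, r_3=1.0000, r_4=4.6587, r_5=3.0000 — all match ✓
Unique over the lattice → pose = (7.5, 5.5, 210°).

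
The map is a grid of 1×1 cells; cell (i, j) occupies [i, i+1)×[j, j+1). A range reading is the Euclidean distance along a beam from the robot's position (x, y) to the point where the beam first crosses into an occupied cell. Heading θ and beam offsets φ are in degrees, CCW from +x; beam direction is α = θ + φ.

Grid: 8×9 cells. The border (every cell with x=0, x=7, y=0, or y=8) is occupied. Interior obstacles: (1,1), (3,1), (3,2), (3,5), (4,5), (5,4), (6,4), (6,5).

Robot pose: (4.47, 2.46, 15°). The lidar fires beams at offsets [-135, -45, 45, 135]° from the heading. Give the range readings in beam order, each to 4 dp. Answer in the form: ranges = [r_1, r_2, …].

ranges = [0.9400, 2.9200, 1.7782, 0.5427]

beam 1: φ=-135°, α=240°
  cosα=-0.5000 sinα=-0.8660 | (4,2) | tMaxX 0.9400 tMaxY 0.5312 | tΔX 2.0000 tΔY 1.1547
    t=0.5312 [y] (4,1)
    t=0.9400 [x] (3,1) — stop
  → r_1 = 0.9400
beam 2: φ=-45°, α=330°
  cosα=0.8660 sinα=-0.5000 | (4,2) | tMaxX 0.6120 tMaxY 0.9200 | tΔX 1.1547 tΔY 2.0000
    t=0.6120 [x] (5,2)
    t=0.9200 [y] (5,1)
    t=1.7667 [x] (6,1)
    t=2.9200 [y] (6,0) — stop
  → r_2 = 2.9200
beam 3: φ=45°, α=60°
  cosα=0.5000 sinα=0.8660 | (4,2) | tMaxX 1.0600 tMaxY 0.6235 | tΔX 2.0000 tΔY 1.1547
    t=0.6235 [y] (4,3)
    t=1.0600 [x] (5,3)
    t=1.7782 [y] (5,4) — stop
  → r_3 = 1.7782
beam 4: φ=135°, α=150°
  cosα=-0.8660 sinα=0.5000 | (4,2) | tMaxX 0.5427 tMaxY 1.0800 | tΔX 1.1547 tΔY 2.0000
    t=0.5427 [x] (3,2) — stop
  → r_4 = 0.5427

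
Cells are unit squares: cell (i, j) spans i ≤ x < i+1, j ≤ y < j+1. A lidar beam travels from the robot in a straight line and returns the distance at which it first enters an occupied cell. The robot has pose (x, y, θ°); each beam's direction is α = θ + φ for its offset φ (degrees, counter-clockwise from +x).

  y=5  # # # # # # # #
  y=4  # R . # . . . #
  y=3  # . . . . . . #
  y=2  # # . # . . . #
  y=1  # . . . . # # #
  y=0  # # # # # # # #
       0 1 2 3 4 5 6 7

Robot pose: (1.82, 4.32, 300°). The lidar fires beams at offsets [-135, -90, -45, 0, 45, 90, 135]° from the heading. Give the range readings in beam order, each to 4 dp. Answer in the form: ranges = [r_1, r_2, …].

beam 1: φ=-135°, α=165°
  d=(-0.9659,0.2588)  start (1,4)  tX=0.8489 tY=2.6273  stride 1/|dx|=1.0353 1/|dy|=3.8637
    cross x-line → (0,4), t=0.8489 (wall)
  → r_1 = 0.8489
beam 2: φ=-90°, α=210°
  d=(-0.8660,-0.5000)  start (1,4)  tX=0.9469 tY=0.6400  stride 1/|dx|=1.1547 1/|dy|=2.0000
    cross y-line → (1,3), t=0.6400
    cross x-line → (0,3), t=0.9469 (wall)
  → r_2 = 0.9469
beam 3: φ=-45°, α=255°
  d=(-0.2588,-0.9659)  start (1,4)  tX=3.1682 tY=0.3313  stride 1/|dx|=3.8637 1/|dy|=1.0353
    cross y-line → (1,3), t=0.3313
    cross y-line → (1,2), t=1.3666 (wall)
  → r_3 = 1.3666
beam 4: φ=0°, α=300°
  d=(0.5000,-0.8660)  start (1,4)  tX=0.3600 tY=0.3695  stride 1/|dx|=2.0000 1/|dy|=1.1547
    cross x-line → (2,4), t=0.3600
    cross y-line → (2,3), t=0.3695
    cross y-line → (2,2), t=1.5242
    cross x-line → (3,2), t=2.3600 (wall)
  → r_4 = 2.3600
beam 5: φ=45°, α=345°
  d=(0.9659,-0.2588)  start (1,4)  tX=0.1863 tY=1.2364  stride 1/|dx|=1.0353 1/|dy|=3.8637
    cross x-line → (2,4), t=0.1863
    cross x-line → (3,4), t=1.2216 (wall)
  → r_5 = 1.2216
beam 6: φ=90°, α=30°
  d=(0.8660,0.5000)  start (1,4)  tX=0.2078 tY=1.3600  stride 1/|dx|=1.1547 1/|dy|=2.0000
    cross x-line → (2,4), t=0.2078
    cross y-line → (2,5), t=1.3600 (wall)
  → r_6 = 1.3600
beam 7: φ=135°, α=75°
  d=(0.2588,0.9659)  start (1,4)  tX=0.6955 tY=0.7040  stride 1/|dx|=3.8637 1/|dy|=1.0353
    cross x-line → (2,4), t=0.6955
    cross y-line → (2,5), t=0.7040 (wall)
  → r_7 = 0.7040

ranges = [0.8489, 0.9469, 1.3666, 2.3600, 1.2216, 1.3600, 0.7040]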